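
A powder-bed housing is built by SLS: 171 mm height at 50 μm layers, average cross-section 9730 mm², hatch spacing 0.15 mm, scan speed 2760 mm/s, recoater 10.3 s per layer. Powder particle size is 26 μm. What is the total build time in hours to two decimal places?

32.11 hours

Layer count = ceil(171 / 0.05) = 3420.
Hatch length per layer = 9730 / 0.15 = 64866.7 mm.
Scan time per layer = 64866.7 / 2760, so 23.5024 s.
Layer cycle: 23.5024 + 10.3 → 33.8024 s.
Build time = 3420 × 33.8024 = 115604.208 s = 32.11 hours.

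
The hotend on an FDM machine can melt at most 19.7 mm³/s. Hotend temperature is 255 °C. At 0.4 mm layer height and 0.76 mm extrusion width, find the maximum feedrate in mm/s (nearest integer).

65 mm/s

A = 0.4 × 0.76, so 0.304 mm².
Max speed = 19.7 / 0.304 = 64.80 ≈ 65 mm/s.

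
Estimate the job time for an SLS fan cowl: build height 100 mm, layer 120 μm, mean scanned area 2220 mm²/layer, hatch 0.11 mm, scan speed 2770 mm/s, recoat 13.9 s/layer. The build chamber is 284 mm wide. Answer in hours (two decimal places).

Number of layers: 100 / 0.12 → 834 (rounded up).
Per-layer scan distance = 2220 / 0.11, so 20181.8 mm.
Scan time per layer: 20181.8 / 2770 → 7.2858 s.
Layer cycle = 7.2858 + 13.9, so 21.1858 s.
Total: 834 × 21.1858 s = 17668.9572 s → 4.91 hours.

4.91 hours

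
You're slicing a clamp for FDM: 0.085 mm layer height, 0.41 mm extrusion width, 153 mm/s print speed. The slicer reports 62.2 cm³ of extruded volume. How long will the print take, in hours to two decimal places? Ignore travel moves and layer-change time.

3.24 hours

Line area: 0.085 × 0.41 → 0.03485 mm².
Toolpath length = 62.2 cm³ / 0.03485 mm² = 62200 / 0.03485 = 1784792 mm.
Print-move time: 1784792 / 153 → 11665.3 s.
In the requested units: 11665.3 s = 3.24 hours.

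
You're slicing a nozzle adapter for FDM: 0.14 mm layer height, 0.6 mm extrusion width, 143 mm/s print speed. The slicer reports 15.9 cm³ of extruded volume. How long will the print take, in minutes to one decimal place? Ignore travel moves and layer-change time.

22.1 minutes

Bead cross-section = 0.14 × 0.6 = 0.084 mm².
Path length: 15900 mm³ / 0.084 mm² → 189285.7 mm.
Extrusion time = 189285.7 / 143 = 1323.7 s.
Converting: 1323.7 s = 22.1 minutes.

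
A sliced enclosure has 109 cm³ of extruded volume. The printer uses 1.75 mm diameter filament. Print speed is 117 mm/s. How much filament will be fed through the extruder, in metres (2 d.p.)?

45.32 m

Filament cross-section = π × (1.75/2)² = 2.4053 mm².
Length = 109 cm³ / 2.4053 mm² = 109000 / 2.4053 = 45316.59 mm = 45.32 m.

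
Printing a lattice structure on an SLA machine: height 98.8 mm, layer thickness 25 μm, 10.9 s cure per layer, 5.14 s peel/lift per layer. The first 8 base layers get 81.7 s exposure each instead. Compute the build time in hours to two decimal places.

Layer count = ceil(98.8 / 0.025) = 3952.
Bottom layers: 8 × (81.7 + 5.14) → 694.72 s.
Remaining layers: 3944 × (10.9 + 5.14) → 63261.76 s.
Sum: 694.72 + 63261.76 = 63956.48 s → 17.77 hours.

17.77 hours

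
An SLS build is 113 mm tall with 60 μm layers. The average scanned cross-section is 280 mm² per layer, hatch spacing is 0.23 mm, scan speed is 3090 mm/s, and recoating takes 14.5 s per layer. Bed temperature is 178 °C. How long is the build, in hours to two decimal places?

Layers = ⌈113/0.06⌉ = 1884.
Scan path per layer = 280 / 0.23 = 1217.4 mm.
Per-layer scan time: 1217.4 / 3090 → 0.394 s.
Per-layer time: 0.394 + 14.5 → 14.894 s.
Build time = 1884 × 14.894 = 28060.296 s = 7.79 hours.

7.79 hours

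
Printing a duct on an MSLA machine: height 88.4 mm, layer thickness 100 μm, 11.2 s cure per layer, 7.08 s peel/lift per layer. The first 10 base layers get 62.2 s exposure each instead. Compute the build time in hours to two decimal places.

Number of layers: 88.4 / 0.1 → 884 (rounded up).
Base layers: 10 × (62.2 + 7.08) → 692.8 s.
Normal layers = 874 × (11.2 + 7.08) = 15976.72 s.
Total = 692.8 + 15976.72 = 16669.52 s = 4.63 hours.

4.63 hours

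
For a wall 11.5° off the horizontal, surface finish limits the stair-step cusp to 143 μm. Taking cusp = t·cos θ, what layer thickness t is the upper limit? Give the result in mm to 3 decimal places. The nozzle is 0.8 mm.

0.146 mm

cos(11.5°) = 0.9799; t_max = 0.143/0.9799 = 0.146 mm.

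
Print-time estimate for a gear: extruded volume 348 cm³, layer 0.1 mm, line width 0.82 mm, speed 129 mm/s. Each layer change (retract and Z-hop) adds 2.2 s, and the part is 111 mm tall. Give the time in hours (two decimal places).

Bead cross-section: 0.1 × 0.82 → 0.082 mm².
Total extruded path = 348000/0.082 = 4243902.4 mm.
Time extruding: 4243902.4 / 129 → 32898.5 s.
Number of layers: 111 / 0.1 → 1110 (rounded up).
Layer-change overhead: 1110 × 2.2 → 2442 s.
Altogether 32898.5 + 2442 = 35340.5 s, i.e. 9.82 hours.

9.82 hours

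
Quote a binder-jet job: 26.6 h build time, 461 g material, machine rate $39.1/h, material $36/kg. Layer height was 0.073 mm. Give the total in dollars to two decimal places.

$1056.66

Machine cost = 39.1 × 26.6, so $1040.06.
Material charge = 36 × 461/1000 = $16.596.
Total = 1040.06 + 16.596 = 1056.656 ≈ $1056.66.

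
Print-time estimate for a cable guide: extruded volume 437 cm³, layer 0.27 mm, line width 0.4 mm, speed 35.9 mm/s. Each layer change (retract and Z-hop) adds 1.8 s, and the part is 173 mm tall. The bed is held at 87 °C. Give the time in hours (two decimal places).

Line area = 0.27 × 0.4, so 0.108 mm².
Total extruded path = 437000/0.108 = 4046296.3 mm.
Print-move time = 4046296.3 / 35.9, so 112710.2 s.
Layers = ⌈173/0.27⌉ = 641.
Layer-change overhead = 641 × 1.8 = 1153.8 s.
Total = 112710.2 + 1153.8 = 113864 s = 31.63 hours.

31.63 hours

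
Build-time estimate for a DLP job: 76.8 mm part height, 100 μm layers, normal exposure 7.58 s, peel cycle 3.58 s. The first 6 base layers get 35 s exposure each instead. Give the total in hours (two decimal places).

2.43 hours

Number of layers: 76.8 / 0.1 → 768 (rounded up).
Burn-in layers: 6 × (35 + 3.58) → 231.48 s.
Regular layers: 762 × (7.58 + 3.58) → 8503.92 s.
Sum: 231.48 + 8503.92 = 8735.4 s → 2.43 hours.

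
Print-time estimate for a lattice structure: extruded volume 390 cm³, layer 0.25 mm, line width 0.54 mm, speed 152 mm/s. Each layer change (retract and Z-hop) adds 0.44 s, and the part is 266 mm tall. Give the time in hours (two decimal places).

5.41 hours

Bead cross-section = 0.25 × 0.54 = 0.135 mm².
Total extruded path = 390000/0.135 = 2888888.9 mm.
Time extruding = 2888888.9 / 152 = 19005.8 s.
Layer count = ceil(266 / 0.25) = 1064.
Layer-change overhead: 1064 × 0.44 → 468.16 s.
Altogether 19005.8 + 468.16 = 19473.96 s, i.e. 5.41 hours.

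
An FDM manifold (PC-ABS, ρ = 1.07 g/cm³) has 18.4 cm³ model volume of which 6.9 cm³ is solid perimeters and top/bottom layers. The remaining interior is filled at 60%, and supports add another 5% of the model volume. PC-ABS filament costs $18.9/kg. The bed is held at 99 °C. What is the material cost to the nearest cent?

$0.30

Volume inside the shell = 18.4 − 6.9, so 11.5 cm³.
Infill deposited: 0.60 × 11.5 → 6.9 cm³.
Support: 0.05 × 18.4 → 0.92 cm³.
Deposited volume = 6.9 + 6.9 + 0.92, so 14.72 cm³.
Mass = 14.72 × 1.07, so 15.7504 g.
Cost = 15.7504 g / 1000 × $18.9/kg = $0.30.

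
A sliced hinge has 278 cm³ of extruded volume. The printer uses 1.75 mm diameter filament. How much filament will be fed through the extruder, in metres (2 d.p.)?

115.58 m

A = π r² = π × 0.875² = 2.4053 mm².
L = 278000 mm³ / 2.4053 mm² = 115578.1 mm, i.e. 115.58 m.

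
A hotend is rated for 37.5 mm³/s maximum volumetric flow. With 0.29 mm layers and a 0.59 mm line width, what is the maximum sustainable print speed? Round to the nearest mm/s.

219 mm/s

Extrusion cross-section = 0.29 × 0.59 = 0.1711 mm².
v_max = Q/A = 37.5/0.1711 = 219.17 mm/s → 219 mm/s.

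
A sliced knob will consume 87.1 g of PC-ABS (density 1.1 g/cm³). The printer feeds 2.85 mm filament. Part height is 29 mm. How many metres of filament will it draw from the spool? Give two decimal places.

12.41 m

Extruded volume: 87.1/1.1 = 79.1818 cm³ (79181.8 mm³).
Filament cross-section = π × (2.85/2)² = 6.3794 mm².
L = V/A = 79181.8/6.3794 = 12412.11 mm → 12.41 m.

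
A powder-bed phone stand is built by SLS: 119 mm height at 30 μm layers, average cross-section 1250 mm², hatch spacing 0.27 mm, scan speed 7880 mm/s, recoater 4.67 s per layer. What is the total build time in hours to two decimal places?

5.79 hours

Layers = ⌈119/0.03⌉ = 3967.
Hatch length per layer: 1250 / 0.27 → 4629.6 mm.
Laser time per layer = 4629.6 / 7880, so 0.5875 s.
Layer cycle: 0.5875 + 4.67 → 5.2575 s.
3967 layers × 5.2575 s/layer = 20856.5025 s, i.e. 5.79 hours.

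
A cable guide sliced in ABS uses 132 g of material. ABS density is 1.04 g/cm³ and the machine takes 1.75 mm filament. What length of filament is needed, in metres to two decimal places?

Extruded volume: 132/1.04 = 126.9231 cm³ (126923.1 mm³).
Cross-section of 1.75 mm filament: π·(1.75/2)² = 2.4053 mm².
L = V/A = 126923.1/2.4053 = 52768.1 mm → 52.77 m.

52.77 m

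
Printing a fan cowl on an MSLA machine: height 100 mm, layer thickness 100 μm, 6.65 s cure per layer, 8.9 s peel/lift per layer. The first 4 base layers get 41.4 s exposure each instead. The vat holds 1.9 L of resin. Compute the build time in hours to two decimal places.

4.36 hours

Layers = ⌈100/0.1⌉ = 1000.
Bottom layers = 4 × (41.4 + 8.9) = 201.2 s.
Remaining layers = 996 × (6.65 + 8.9), so 15487.8 s.
Sum: 201.2 + 15487.8 = 15689 s → 4.36 hours.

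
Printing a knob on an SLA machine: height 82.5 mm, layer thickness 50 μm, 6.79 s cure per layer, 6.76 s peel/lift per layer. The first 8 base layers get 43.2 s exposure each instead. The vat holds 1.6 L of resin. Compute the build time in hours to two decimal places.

Layers = ⌈82.5/0.05⌉ = 1650.
Bottom layers: 8 × (43.2 + 6.76) → 399.68 s.
Remaining layers = 1642 × (6.79 + 6.76), so 22249.1 s.
Sum: 399.68 + 22249.1 = 22648.78 s → 6.29 hours.

6.29 hours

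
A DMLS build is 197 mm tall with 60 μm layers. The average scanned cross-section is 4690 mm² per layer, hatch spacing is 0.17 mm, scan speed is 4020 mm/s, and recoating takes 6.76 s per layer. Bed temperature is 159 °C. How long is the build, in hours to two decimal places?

12.43 hours

Layer count = ceil(197 / 0.06) = 3284.
Scan path per layer = 4690 / 0.17 = 27588.2 mm.
Scan time per layer = 27588.2 / 4020 = 6.8627 s.
Layer cycle = 6.8627 + 6.76 = 13.6227 s.
Build time = 3284 × 13.6227 = 44736.9468 s = 12.43 hours.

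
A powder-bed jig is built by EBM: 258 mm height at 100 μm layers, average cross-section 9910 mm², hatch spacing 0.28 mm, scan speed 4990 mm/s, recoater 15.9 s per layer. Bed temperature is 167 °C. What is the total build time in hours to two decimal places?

16.48 hours

Number of layers: 258 / 0.1 → 2580 (rounded up).
Scan path per layer: 9910 / 0.28 → 35392.9 mm.
Per-layer scan time = 35392.9 / 4990, so 7.0928 s.
Per-layer time = 7.0928 + 15.9 = 22.9928 s.
Build time = 2580 × 22.9928 = 59321.424 s = 16.48 hours.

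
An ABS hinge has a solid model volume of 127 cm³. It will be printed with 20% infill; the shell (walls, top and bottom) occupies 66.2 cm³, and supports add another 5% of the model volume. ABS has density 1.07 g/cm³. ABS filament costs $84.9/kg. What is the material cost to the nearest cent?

$7.70

Interior volume: 127 − 66.2 → 60.8 cm³.
Deposited infill: 0.20 × 60.8 → 12.16 cm³.
Support = 0.05 × 127 = 6.35 cm³.
Total printed volume: 66.2 + 12.16 + 6.35 → 84.71 cm³.
Mass = 84.71 × 1.07, so 90.6397 g.
Cost = 90.6397 g / 1000 × $84.9/kg = $7.70.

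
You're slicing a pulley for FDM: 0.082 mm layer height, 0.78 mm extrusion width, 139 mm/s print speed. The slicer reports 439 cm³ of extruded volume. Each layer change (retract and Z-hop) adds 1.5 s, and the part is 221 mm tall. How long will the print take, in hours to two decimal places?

Line area = 0.082 × 0.78 = 0.06396 mm².
Path length: 439000 mm³ / 0.06396 mm² → 6863664.8 mm.
Print-move time: 6863664.8 / 139 → 49378.9 s.
Layers = ⌈221/0.082⌉ = 2696.
Z-hop total: 2696 × 1.5 → 4044 s.
Total = 49378.9 + 4044 = 53422.9 s = 14.84 hours.

14.84 hours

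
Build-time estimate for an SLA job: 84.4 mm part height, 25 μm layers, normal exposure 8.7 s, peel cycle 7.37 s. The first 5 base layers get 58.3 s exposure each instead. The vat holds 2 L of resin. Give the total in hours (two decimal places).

15.14 hours

Number of layers: 84.4 / 0.025 → 3376 (rounded up).
Base layers = 5 × (58.3 + 7.37) = 328.35 s.
Normal layers = 3371 × (8.7 + 7.37), so 54171.97 s.
Total = 328.35 + 54171.97 = 54500.32 s = 15.14 hours.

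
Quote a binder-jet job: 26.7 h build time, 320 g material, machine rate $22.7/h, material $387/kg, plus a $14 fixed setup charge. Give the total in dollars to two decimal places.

$743.93

Machine cost = 22.7 × 26.7, so $606.09.
Material cost: 387 × 320/1000 → $123.84.
Adding setup: 606.09 + 123.84 + 14 → $743.93.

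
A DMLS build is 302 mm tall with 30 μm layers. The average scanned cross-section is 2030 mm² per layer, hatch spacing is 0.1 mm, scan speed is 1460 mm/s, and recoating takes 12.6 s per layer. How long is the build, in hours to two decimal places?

74.12 hours

Layer count = ceil(302 / 0.03) = 10067.
Scan path per layer = 2030 / 0.1 = 20300 mm.
Scan time per layer = 20300 / 1460, so 13.9041 s.
Per-layer time = 13.9041 + 12.6 = 26.5041 s.
Total: 10067 × 26.5041 s = 266816.7747 s → 74.12 hours.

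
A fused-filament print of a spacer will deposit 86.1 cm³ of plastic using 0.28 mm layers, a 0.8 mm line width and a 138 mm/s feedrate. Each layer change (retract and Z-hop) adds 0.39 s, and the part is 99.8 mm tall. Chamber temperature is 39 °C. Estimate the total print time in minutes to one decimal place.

Bead cross-section = 0.28 × 0.8 = 0.224 mm².
Toolpath length = 86.1 cm³ / 0.224 mm² = 86100 / 0.224 = 384375 mm.
Extrusion time = 384375 / 138 = 2785.3 s.
Layer count = ceil(99.8 / 0.28) = 357.
Non-print overhead = 357 × 0.39, so 139.23 s.
Total = 2785.3 + 139.23 = 2924.53 s = 48.7 minutes.

48.7 minutes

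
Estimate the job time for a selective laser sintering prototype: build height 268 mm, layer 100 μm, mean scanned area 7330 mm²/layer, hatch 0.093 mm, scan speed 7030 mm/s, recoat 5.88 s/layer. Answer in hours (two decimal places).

Number of layers: 268 / 0.1 → 2680 (rounded up).
Hatch length per layer = 7330 / 0.093, so 78817.2 mm.
Per-layer scan time = 78817.2 / 7030, so 11.2116 s.
Per-layer time = 11.2116 + 5.88, so 17.0916 s.
Build time = 2680 × 17.0916 = 45805.488 s = 12.72 hours.

12.72 hours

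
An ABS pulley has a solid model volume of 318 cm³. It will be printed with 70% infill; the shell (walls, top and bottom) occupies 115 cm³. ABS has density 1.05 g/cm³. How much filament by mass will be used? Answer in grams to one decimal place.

270.0 g

Volume inside the shell = 318 − 115 = 203 cm³.
Infill deposited: 0.70 × 203 → 142.1 cm³.
Deposited volume = 115 + 142.1, so 257.1 cm³.
Mass: 257.1 × 1.05 → 269.955 g.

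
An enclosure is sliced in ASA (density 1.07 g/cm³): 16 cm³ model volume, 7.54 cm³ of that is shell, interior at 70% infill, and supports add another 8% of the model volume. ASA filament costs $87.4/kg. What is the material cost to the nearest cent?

$1.38

Interior volume = 16 − 7.54, so 8.46 cm³.
Infill deposited = 0.70 × 8.46, so 5.922 cm³.
Support = 0.08 × 16, so 1.28 cm³.
Total extruded = 7.54 + 5.922 + 1.28 = 14.742 cm³.
Mass = 14.742 × 1.07, so 15.77394 g.
At $87.4/kg: 15.77394/1000 × 87.4 = $1.38.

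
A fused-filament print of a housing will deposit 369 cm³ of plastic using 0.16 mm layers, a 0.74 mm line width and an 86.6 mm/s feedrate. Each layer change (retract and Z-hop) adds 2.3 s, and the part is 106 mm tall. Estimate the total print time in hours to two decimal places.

Extrusion cross-section = 0.16 × 0.74, so 0.1184 mm².
Path length: 369000 mm³ / 0.1184 mm² → 3116554.1 mm.
Time extruding: 3116554.1 / 86.6 → 35987.9 s.
Layer count = ceil(106 / 0.16) = 663.
Layer-change overhead = 663 × 2.3, so 1524.9 s.
Altogether 35987.9 + 1524.9 = 37512.8 s, i.e. 10.42 hours.

10.42 hours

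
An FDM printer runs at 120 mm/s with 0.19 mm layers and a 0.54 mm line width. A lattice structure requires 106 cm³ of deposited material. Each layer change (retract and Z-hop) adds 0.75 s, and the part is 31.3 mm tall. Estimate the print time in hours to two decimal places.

Extrusion cross-section = 0.19 × 0.54, so 0.1026 mm².
Total extruded path = 106000/0.1026 = 1033138.4 mm.
Print-move time = 1033138.4 / 120, so 8609.5 s.
Number of layers: 31.3 / 0.19 → 165 (rounded up).
Layer-change overhead: 165 × 0.75 → 123.75 s.
Total = 8609.5 + 123.75 = 8733.25 s = 2.43 hours.

2.43 hours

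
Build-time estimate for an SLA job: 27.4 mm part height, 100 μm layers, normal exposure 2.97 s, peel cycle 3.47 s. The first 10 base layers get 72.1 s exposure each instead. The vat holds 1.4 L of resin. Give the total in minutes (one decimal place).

Layers = ⌈27.4/0.1⌉ = 274.
Base layers: 10 × (72.1 + 3.47) → 755.7 s.
Normal layers: 264 × (2.97 + 3.47) → 1700.16 s.
Sum: 755.7 + 1700.16 = 2455.86 s → 40.9 minutes.

40.9 minutes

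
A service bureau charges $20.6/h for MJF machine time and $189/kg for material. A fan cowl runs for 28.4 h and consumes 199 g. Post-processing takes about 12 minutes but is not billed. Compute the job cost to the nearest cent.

$622.65

Time charge: 20.6 × 28.4 → $585.04.
Material cost: 189 × 199/1000 → $37.611.
Job cost: 585.04 + 37.611 = 622.651 ≈ $622.65.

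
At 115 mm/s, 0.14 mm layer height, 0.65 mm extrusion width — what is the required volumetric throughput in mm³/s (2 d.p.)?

A = 0.14 × 0.65 = 0.091 mm².
Q = v·A = 115 × 0.091 = 10.47 mm³/s.

10.47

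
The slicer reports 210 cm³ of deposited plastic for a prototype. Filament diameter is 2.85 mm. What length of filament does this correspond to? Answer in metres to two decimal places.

A = π r² = π × 1.425² = 6.3794 mm².
Length = 210 cm³ / 6.3794 mm² = 210000 / 6.3794 = 32918.46 mm = 32.92 m.

32.92 m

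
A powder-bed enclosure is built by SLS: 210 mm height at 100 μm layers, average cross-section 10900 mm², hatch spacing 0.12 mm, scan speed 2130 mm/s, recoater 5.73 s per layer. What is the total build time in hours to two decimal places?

28.22 hours

Layers = ⌈210/0.1⌉ = 2100.
Per-layer scan distance = 10900 / 0.12, so 90833.3 mm.
Scan time per layer = 90833.3 / 2130, so 42.6447 s.
Time per layer = 42.6447 + 5.73 = 48.3747 s.
2100 layers × 48.3747 s/layer = 101586.87 s, i.e. 28.22 hours.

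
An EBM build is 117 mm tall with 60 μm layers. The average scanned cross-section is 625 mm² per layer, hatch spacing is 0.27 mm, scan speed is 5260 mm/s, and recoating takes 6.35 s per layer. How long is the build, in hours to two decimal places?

Layer count = ceil(117 / 0.06) = 1950.
Hatch length per layer: 625 / 0.27 → 2314.8 mm.
Beam time per layer = 2314.8 / 5260, so 0.4401 s.
Time per layer: 0.4401 + 6.35 → 6.7901 s.
Total: 1950 × 6.7901 s = 13240.695 s → 3.68 hours.

3.68 hours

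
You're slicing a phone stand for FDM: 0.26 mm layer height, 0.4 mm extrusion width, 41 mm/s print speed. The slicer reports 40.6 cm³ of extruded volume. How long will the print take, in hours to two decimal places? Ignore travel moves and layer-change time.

2.64 hours

Bead cross-section: 0.26 × 0.4 → 0.104 mm².
Path length: 40600 mm³ / 0.104 mm² → 390384.6 mm.
Extrusion time = 390384.6 / 41 = 9521.6 s.
Converting: 9521.6 s = 2.64 hours.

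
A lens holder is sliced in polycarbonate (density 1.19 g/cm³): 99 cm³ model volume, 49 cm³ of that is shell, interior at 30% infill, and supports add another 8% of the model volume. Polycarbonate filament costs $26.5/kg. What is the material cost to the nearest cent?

Volume inside the shell = 99 − 49 = 50 cm³.
Deposited infill = 0.30 × 50, so 15 cm³.
Support = 0.08 × 99, so 7.92 cm³.
Total extruded = 49 + 15 + 7.92 = 71.92 cm³.
Mass = 71.92 × 1.19 = 85.5848 g.
At $26.5/kg: 85.5848/1000 × 26.5 = $2.27.

$2.27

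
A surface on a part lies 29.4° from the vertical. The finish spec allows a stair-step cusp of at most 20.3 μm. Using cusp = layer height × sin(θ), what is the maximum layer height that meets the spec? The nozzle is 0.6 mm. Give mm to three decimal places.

Layer height = cusp / sin(29.4°) = 0.0203 / 0.4909 = 0.041 mm.

0.041 mm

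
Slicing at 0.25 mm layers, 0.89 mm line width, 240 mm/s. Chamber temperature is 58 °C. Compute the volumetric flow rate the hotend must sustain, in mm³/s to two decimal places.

Extrusion cross-section = 0.25 × 0.89, so 0.2225 mm².
Volumetric flow = 240 × 0.2225 = 53.40 mm³/s.

53.40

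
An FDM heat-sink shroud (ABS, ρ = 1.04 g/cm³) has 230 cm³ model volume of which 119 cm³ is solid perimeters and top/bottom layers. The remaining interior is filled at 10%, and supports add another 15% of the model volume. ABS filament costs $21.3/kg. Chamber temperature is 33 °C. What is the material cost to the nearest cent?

Infill region = 230 − 119, so 111 cm³.
Deposited infill = 0.10 × 111, so 11.1 cm³.
Support = 0.15 × 230 = 34.5 cm³.
Total printed volume: 119 + 11.1 + 34.5 → 164.6 cm³.
Mass: 164.6 × 1.04 → 171.184 g.
At $21.3/kg: 171.184/1000 × 21.3 = $3.65.

$3.65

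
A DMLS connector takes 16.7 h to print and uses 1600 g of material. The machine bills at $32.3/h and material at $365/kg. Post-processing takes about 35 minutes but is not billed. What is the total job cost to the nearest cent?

$1123.41

Time charge = 32.3 × 16.7, so $539.41.
Material charge = 365 × 1600/1000 = $584.00.
Job cost: 539.41 + 584.00 = $1123.41.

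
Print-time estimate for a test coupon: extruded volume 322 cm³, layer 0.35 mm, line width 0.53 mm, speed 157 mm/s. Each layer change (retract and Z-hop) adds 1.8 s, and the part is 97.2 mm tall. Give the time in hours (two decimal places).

3.21 hours

Line area: 0.35 × 0.53 → 0.1855 mm².
Total extruded path = 322000/0.1855 = 1735849.1 mm.
Time extruding = 1735849.1 / 157 = 11056.4 s.
Number of layers: 97.2 / 0.35 → 278 (rounded up).
Z-hop total = 278 × 1.8, so 500.4 s.
Total = 11056.4 + 500.4 = 11556.8 s = 3.21 hours.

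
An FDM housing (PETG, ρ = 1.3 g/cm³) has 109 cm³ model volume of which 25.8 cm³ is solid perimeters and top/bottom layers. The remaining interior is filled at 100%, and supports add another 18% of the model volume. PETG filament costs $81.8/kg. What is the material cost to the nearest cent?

$13.68

Interior volume: 109 − 25.8 → 83.2 cm³.
Deposited infill: 1.00 × 83.2 → 83.2 cm³.
Support: 0.18 × 109 → 19.62 cm³.
Deposited volume: 25.8 + 83.2 + 19.62 → 128.62 cm³.
Mass = 128.62 × 1.3 = 167.206 g.
Cost = 167.206 g / 1000 × $81.8/kg = $13.68.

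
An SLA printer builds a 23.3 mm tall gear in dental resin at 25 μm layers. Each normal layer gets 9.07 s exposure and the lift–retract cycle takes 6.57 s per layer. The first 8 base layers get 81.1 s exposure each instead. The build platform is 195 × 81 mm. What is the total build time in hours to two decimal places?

4.21 hours

Layers = ⌈23.3/0.025⌉ = 932.
Bottom layers = 8 × (81.1 + 6.57) = 701.36 s.
Normal layers: 924 × (9.07 + 6.57) → 14451.36 s.
Sum: 701.36 + 14451.36 = 15152.72 s → 4.21 hours.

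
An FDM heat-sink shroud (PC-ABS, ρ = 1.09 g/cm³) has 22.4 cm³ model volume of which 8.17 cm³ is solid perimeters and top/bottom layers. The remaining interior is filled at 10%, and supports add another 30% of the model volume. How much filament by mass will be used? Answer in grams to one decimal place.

17.8 g

Interior volume = 22.4 − 8.17 = 14.23 cm³.
Deposited infill: 0.10 × 14.23 → 1.423 cm³.
Support = 0.30 × 22.4 = 6.72 cm³.
Total extruded = 8.17 + 1.423 + 6.72, so 16.313 cm³.
Mass = 16.313 × 1.09 = 17.78117 g.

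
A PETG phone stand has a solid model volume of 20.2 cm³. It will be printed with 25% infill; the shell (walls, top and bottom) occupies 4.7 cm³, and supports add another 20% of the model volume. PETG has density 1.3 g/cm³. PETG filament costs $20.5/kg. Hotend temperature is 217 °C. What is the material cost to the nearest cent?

$0.34

Volume inside the shell = 20.2 − 4.7, so 15.5 cm³.
Deposited infill: 0.25 × 15.5 → 3.875 cm³.
Support: 0.20 × 20.2 → 4.04 cm³.
Total extruded = 4.7 + 3.875 + 4.04, so 12.615 cm³.
Mass = 12.615 × 1.3 = 16.3995 g.
At $20.5/kg: 16.3995/1000 × 20.5 = $0.34.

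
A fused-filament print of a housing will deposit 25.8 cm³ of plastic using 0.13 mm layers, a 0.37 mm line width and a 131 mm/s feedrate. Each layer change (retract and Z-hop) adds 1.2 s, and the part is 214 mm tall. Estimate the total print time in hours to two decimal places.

1.69 hours

Line area: 0.13 × 0.37 → 0.0481 mm².
Toolpath length = 25.8 cm³ / 0.0481 mm² = 25800 / 0.0481 = 536382.5 mm.
Extrusion time: 536382.5 / 131 → 4094.5 s.
Layer count = ceil(214 / 0.13) = 1647.
Layer-change overhead: 1647 × 1.2 → 1976.4 s.
Altogether 4094.5 + 1976.4 = 6070.9 s, i.e. 1.69 hours.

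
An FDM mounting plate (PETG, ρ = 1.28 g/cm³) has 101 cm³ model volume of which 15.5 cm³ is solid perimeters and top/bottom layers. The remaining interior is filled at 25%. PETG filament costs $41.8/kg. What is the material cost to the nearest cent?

$1.97

Interior volume = 101 − 15.5 = 85.5 cm³.
Infill deposited = 0.25 × 85.5 = 21.375 cm³.
Deposited volume = 15.5 + 21.375 = 36.875 cm³.
Mass = 36.875 × 1.28, so 47.2 g.
At $41.8/kg: 47.2/1000 × 41.8 = $1.97.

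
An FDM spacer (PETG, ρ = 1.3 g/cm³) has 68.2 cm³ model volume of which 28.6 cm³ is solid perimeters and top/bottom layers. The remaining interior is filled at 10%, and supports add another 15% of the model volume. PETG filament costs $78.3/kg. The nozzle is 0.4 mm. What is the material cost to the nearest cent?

Interior volume: 68.2 − 28.6 → 39.6 cm³.
Deposited infill = 0.10 × 39.6, so 3.96 cm³.
Support = 0.15 × 68.2, so 10.23 cm³.
Total extruded: 28.6 + 3.96 + 10.23 → 42.79 cm³.
Mass = 42.79 × 1.3 = 55.627 g.
At $78.3/kg: 55.627/1000 × 78.3 = $4.36.

$4.36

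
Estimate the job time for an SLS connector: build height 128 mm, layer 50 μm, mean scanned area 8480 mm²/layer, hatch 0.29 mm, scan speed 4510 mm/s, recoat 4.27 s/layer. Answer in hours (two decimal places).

7.65 hours

Number of layers: 128 / 0.05 → 2560 (rounded up).
Scan path per layer = 8480 / 0.29, so 29241.4 mm.
Per-layer scan time = 29241.4 / 4510 = 6.4837 s.
Per-layer time: 6.4837 + 4.27 → 10.7537 s.
Build time = 2560 × 10.7537 = 27529.472 s = 7.65 hours.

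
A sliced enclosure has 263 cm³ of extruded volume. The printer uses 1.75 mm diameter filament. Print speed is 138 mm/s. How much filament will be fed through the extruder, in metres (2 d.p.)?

Filament cross-section = π × (1.75/2)² = 2.4053 mm².
L = 263000 mm³ / 2.4053 mm² = 109341.87 mm, i.e. 109.34 m.

109.34 m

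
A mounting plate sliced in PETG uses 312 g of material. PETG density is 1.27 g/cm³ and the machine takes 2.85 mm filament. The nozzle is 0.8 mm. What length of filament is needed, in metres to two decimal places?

38.51 m

Volume = 312 g / 1.27 g·cm⁻³ = 245.6693 cm³ = 245669.3 mm³.
A = π r² = π × 1.425² = 6.3794 mm².
Length = 245669.3 / 6.3794 = 38509.78 mm = 38.51 m.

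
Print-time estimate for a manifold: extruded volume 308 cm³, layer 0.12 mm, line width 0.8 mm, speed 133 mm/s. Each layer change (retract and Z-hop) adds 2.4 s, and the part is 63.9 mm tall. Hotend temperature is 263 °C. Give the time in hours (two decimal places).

Line area: 0.12 × 0.8 → 0.096 mm².
Path length: 308000 mm³ / 0.096 mm² → 3208333.3 mm.
Print-move time = 3208333.3 / 133 = 24122.8 s.
Layers = ⌈63.9/0.12⌉ = 533.
Layer-change overhead = 533 × 2.4 = 1279.2 s.
Altogether 24122.8 + 1279.2 = 25402 s, i.e. 7.06 hours.

7.06 hours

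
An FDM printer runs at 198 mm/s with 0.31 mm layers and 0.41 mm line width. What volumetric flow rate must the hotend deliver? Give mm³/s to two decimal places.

Bead cross-section = 0.31 × 0.41, so 0.1271 mm².
Q = v·A = 198 × 0.1271 = 25.17 mm³/s.

25.17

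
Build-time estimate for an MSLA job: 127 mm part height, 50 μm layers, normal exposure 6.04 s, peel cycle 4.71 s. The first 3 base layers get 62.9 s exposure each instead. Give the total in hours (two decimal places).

Layer count = ceil(127 / 0.05) = 2540.
Bottom layers: 3 × (62.9 + 4.71) → 202.83 s.
Remaining layers: 2537 × (6.04 + 4.71) → 27272.75 s.
Total = 202.83 + 27272.75 = 27475.58 s = 7.63 hours.

7.63 hours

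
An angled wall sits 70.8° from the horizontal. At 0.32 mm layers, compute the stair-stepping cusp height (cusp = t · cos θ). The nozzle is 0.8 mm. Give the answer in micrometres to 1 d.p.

Cusp = layer height × cos(70.8°) = 0.32 × 0.3289 = 0.105248 mm = 105.2 μm.

105.2 μm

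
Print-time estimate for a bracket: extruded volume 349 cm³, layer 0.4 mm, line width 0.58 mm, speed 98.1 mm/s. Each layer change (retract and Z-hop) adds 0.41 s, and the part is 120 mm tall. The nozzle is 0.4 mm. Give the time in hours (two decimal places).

Extrusion cross-section = 0.4 × 0.58 = 0.232 mm².
Total extruded path = 349000/0.232 = 1504310.3 mm.
Print-move time = 1504310.3 / 98.1 = 15334.5 s.
Layers = ⌈120/0.4⌉ = 300.
Z-hop total = 300 × 0.41, so 123 s.
Total = 15334.5 + 123 = 15457.5 s = 4.29 hours.

4.29 hours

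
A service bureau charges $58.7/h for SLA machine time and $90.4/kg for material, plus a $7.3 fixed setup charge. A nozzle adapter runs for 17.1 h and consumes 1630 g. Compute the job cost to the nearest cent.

Machine-time cost = 58.7 × 17.1 = $1003.77.
Feedstock cost = 90.4 × 1630/1000 = $147.352.
Total = 1003.77 + 147.352 + 7.3 = 1158.422 ≈ $1158.42.

$1158.42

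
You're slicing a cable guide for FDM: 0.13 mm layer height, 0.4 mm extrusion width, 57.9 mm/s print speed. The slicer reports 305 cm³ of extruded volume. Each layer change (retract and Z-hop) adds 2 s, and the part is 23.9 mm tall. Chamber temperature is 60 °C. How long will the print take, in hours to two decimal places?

Bead cross-section = 0.13 × 0.4 = 0.052 mm².
Path length: 305000 mm³ / 0.052 mm² → 5865384.6 mm.
Time extruding = 5865384.6 / 57.9 = 101302 s.
Number of layers: 23.9 / 0.13 → 184 (rounded up).
Layer-change overhead = 184 × 2 = 368 s.
Altogether 101302 + 368 = 101670 s, i.e. 28.24 hours.

28.24 hours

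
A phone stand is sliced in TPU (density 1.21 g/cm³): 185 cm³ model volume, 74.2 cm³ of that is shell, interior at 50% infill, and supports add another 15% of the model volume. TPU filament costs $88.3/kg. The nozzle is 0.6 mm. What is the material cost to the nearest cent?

$16.81

Volume inside the shell = 185 − 74.2 = 110.8 cm³.
Deposited infill: 0.50 × 110.8 → 55.4 cm³.
Support = 0.15 × 185 = 27.75 cm³.
Total extruded: 74.2 + 55.4 + 27.75 → 157.35 cm³.
Mass = 157.35 × 1.21 = 190.3935 g.
Cost = 190.3935 g / 1000 × $88.3/kg = $16.81.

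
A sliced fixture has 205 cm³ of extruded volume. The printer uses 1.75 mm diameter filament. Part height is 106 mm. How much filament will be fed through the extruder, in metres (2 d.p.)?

Cross-section of 1.75 mm filament: π·(1.75/2)² = 2.4053 mm².
Length = 205 cm³ / 2.4053 mm² = 205000 / 2.4053 = 85228.45 mm = 85.23 m.

85.23 m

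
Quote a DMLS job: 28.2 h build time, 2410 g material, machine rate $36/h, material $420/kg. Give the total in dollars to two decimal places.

$2027.40

Machine cost = 36 × 28.2 = $1015.20.
Material charge: 420 × 2410/1000 → $1012.20.
Job cost: 1015.20 + 1012.20 = $2027.40.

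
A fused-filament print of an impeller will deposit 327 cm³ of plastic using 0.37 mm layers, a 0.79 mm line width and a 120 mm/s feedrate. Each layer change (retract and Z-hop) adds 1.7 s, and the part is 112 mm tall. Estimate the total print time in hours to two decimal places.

Line area = 0.37 × 0.79, so 0.2923 mm².
Path length: 327000 mm³ / 0.2923 mm² → 1118713.7 mm.
Time extruding = 1118713.7 / 120, so 9322.6 s.
Layers = ⌈112/0.37⌉ = 303.
Z-hop total = 303 × 1.7, so 515.1 s.
Altogether 9322.6 + 515.1 = 9837.7 s, i.e. 2.73 hours.

2.73 hours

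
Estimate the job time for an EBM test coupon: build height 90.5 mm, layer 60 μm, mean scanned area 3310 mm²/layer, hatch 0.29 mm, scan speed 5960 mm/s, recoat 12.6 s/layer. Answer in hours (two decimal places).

6.08 hours

Layer count = ceil(90.5 / 0.06) = 1509.
Hatch length per layer = 3310 / 0.29 = 11413.8 mm.
Per-layer scan time: 11413.8 / 5960 → 1.9151 s.
Time per layer = 1.9151 + 12.6 = 14.5151 s.
1509 layers × 14.5151 s/layer = 21903.2859 s, i.e. 6.08 hours.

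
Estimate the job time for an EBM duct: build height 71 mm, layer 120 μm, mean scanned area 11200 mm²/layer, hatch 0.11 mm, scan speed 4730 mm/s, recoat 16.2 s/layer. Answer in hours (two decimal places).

6.20 hours

Layer count = ceil(71 / 0.12) = 592.
Hatch length per layer = 11200 / 0.11 = 101818.2 mm.
Beam time per layer: 101818.2 / 4730 → 21.526 s.
Time per layer = 21.526 + 16.2, so 37.726 s.
Build time = 592 × 37.726 = 22333.792 s = 6.20 hours.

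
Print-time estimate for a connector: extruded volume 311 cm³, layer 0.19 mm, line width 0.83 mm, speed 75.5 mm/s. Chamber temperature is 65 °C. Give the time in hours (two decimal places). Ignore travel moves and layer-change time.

Line area: 0.19 × 0.83 → 0.1577 mm².
Total extruded path = 311000/0.1577 = 1972098.9 mm.
Time extruding = 1972098.9 / 75.5, so 26120.5 s.
That's 26120.5 s → 7.26 hours.

7.26 hours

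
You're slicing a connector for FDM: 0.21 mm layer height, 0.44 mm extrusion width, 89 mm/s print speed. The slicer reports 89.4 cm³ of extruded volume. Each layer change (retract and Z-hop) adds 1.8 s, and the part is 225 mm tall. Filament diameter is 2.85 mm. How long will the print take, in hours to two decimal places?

3.56 hours

Extrusion cross-section = 0.21 × 0.44, so 0.0924 mm².
Total extruded path = 89400/0.0924 = 967532.5 mm.
Print-move time: 967532.5 / 89 → 10871.2 s.
Number of layers: 225 / 0.21 → 1072 (rounded up).
Non-print overhead = 1072 × 1.8 = 1929.6 s.
Altogether 10871.2 + 1929.6 = 12800.8 s, i.e. 3.56 hours.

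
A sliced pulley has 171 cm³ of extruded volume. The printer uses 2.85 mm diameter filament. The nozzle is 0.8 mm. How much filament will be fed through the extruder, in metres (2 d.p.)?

26.81 m

Cross-section of 2.85 mm filament: π·(2.85/2)² = 6.3794 mm².
Length = 171 cm³ / 6.3794 mm² = 171000 / 6.3794 = 26805.03 mm = 26.81 m.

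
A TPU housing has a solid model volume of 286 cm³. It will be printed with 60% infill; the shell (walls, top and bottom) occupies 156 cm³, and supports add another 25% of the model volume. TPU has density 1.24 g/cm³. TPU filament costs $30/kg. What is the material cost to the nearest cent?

Volume inside the shell: 286 − 156 → 130 cm³.
Deposited infill: 0.60 × 130 → 78 cm³.
Support = 0.25 × 286, so 71.5 cm³.
Deposited volume = 156 + 78 + 71.5 = 305.5 cm³.
Mass = 305.5 × 1.24 = 378.82 g.
At $30/kg: 378.82/1000 × 30 = $11.36.

$11.36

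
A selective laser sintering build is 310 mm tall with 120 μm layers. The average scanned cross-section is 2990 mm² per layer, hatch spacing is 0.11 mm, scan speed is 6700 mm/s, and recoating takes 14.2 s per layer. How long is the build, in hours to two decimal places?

Number of layers: 310 / 0.12 → 2584 (rounded up).
Scan path per layer = 2990 / 0.11, so 27181.8 mm.
Laser time per layer = 27181.8 / 6700 = 4.057 s.
Time per layer: 4.057 + 14.2 → 18.257 s.
Build time = 2584 × 18.257 = 47176.088 s = 13.10 hours.

13.10 hours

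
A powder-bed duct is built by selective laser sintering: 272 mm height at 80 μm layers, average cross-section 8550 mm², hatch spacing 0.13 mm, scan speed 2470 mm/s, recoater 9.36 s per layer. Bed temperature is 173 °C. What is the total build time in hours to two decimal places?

33.99 hours

Layers = ⌈272/0.08⌉ = 3400.
Hatch length per layer = 8550 / 0.13, so 65769.2 mm.
Scan time per layer = 65769.2 / 2470 = 26.6272 s.
Layer cycle = 26.6272 + 9.36, so 35.9872 s.
Total: 3400 × 35.9872 s = 122356.48 s → 33.99 hours.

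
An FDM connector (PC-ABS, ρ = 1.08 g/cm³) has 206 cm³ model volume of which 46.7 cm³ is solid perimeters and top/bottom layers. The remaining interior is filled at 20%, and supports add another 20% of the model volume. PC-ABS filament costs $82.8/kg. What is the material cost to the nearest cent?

Volume inside the shell = 206 − 46.7, so 159.3 cm³.
Infill volume: 0.20 × 159.3 → 31.86 cm³.
Support: 0.20 × 206 → 41.2 cm³.
Total printed volume: 46.7 + 31.86 + 41.2 → 119.76 cm³.
Mass = 119.76 × 1.08 = 129.3408 g.
Cost = 129.3408 g / 1000 × $82.8/kg = $10.71.

$10.71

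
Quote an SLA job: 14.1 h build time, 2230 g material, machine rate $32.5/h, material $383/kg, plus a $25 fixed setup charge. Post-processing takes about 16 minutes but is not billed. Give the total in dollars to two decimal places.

Time charge = 32.5 × 14.1, so $458.25.
Feedstock cost: 383 × 2230/1000 → $854.09.
Adding setup: 458.25 + 854.09 + 25 → $1337.34.

$1337.34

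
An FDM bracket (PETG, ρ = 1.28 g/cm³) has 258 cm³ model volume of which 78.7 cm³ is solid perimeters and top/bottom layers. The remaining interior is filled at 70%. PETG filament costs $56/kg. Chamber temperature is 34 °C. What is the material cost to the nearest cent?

$14.64

Infill region: 258 − 78.7 → 179.3 cm³.
Infill volume = 0.70 × 179.3, so 125.51 cm³.
Deposited volume: 78.7 + 125.51 → 204.21 cm³.
Mass = 204.21 × 1.28, so 261.3888 g.
Cost = 261.3888 g / 1000 × $56/kg = $14.64.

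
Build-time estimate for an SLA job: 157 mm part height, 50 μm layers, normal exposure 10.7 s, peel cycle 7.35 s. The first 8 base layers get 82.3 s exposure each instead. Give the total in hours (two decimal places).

Layers = ⌈157/0.05⌉ = 3140.
Burn-in layers: 8 × (82.3 + 7.35) → 717.2 s.
Remaining layers: 3132 × (10.7 + 7.35) → 56532.6 s.
Sum: 717.2 + 56532.6 = 57249.8 s → 15.90 hours.

15.90 hours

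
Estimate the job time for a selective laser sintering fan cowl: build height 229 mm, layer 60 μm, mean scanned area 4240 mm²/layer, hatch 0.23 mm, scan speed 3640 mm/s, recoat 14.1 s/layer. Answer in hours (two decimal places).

20.32 hours

Layers = ⌈229/0.06⌉ = 3817.
Hatch length per layer: 4240 / 0.23 → 18434.8 mm.
Scan time per layer = 18434.8 / 3640 = 5.0645 s.
Layer cycle: 5.0645 + 14.1 → 19.1645 s.
Build time = 3817 × 19.1645 = 73150.8965 s = 20.32 hours.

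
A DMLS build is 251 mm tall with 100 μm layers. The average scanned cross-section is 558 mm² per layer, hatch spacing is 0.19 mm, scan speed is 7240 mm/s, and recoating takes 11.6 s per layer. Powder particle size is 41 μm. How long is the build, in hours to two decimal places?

8.37 hours

Layer count = ceil(251 / 0.1) = 2510.
Per-layer scan distance: 558 / 0.19 → 2936.8 mm.
Scan time per layer = 2936.8 / 7240, so 0.4056 s.
Per-layer time: 0.4056 + 11.6 → 12.0056 s.
Total: 2510 × 12.0056 s = 30134.056 s → 8.37 hours.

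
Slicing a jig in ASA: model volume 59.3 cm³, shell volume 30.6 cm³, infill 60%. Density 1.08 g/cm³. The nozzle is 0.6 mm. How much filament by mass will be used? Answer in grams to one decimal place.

Volume inside the shell: 59.3 − 30.6 → 28.7 cm³.
Infill volume: 0.60 × 28.7 → 17.22 cm³.
Total extruded = 30.6 + 17.22 = 47.82 cm³.
Mass = 47.82 × 1.08, so 51.6456 g.

51.6 g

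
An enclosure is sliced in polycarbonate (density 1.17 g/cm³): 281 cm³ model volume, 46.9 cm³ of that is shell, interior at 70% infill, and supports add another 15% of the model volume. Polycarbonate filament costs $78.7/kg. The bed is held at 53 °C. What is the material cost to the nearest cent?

$23.29

Interior volume = 281 − 46.9, so 234.1 cm³.
Deposited infill = 0.70 × 234.1, so 163.87 cm³.
Support = 0.15 × 281, so 42.15 cm³.
Total printed volume = 46.9 + 163.87 + 42.15, so 252.92 cm³.
Mass = 252.92 × 1.17, so 295.9164 g.
Cost = 295.9164 g / 1000 × $78.7/kg = $23.29.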